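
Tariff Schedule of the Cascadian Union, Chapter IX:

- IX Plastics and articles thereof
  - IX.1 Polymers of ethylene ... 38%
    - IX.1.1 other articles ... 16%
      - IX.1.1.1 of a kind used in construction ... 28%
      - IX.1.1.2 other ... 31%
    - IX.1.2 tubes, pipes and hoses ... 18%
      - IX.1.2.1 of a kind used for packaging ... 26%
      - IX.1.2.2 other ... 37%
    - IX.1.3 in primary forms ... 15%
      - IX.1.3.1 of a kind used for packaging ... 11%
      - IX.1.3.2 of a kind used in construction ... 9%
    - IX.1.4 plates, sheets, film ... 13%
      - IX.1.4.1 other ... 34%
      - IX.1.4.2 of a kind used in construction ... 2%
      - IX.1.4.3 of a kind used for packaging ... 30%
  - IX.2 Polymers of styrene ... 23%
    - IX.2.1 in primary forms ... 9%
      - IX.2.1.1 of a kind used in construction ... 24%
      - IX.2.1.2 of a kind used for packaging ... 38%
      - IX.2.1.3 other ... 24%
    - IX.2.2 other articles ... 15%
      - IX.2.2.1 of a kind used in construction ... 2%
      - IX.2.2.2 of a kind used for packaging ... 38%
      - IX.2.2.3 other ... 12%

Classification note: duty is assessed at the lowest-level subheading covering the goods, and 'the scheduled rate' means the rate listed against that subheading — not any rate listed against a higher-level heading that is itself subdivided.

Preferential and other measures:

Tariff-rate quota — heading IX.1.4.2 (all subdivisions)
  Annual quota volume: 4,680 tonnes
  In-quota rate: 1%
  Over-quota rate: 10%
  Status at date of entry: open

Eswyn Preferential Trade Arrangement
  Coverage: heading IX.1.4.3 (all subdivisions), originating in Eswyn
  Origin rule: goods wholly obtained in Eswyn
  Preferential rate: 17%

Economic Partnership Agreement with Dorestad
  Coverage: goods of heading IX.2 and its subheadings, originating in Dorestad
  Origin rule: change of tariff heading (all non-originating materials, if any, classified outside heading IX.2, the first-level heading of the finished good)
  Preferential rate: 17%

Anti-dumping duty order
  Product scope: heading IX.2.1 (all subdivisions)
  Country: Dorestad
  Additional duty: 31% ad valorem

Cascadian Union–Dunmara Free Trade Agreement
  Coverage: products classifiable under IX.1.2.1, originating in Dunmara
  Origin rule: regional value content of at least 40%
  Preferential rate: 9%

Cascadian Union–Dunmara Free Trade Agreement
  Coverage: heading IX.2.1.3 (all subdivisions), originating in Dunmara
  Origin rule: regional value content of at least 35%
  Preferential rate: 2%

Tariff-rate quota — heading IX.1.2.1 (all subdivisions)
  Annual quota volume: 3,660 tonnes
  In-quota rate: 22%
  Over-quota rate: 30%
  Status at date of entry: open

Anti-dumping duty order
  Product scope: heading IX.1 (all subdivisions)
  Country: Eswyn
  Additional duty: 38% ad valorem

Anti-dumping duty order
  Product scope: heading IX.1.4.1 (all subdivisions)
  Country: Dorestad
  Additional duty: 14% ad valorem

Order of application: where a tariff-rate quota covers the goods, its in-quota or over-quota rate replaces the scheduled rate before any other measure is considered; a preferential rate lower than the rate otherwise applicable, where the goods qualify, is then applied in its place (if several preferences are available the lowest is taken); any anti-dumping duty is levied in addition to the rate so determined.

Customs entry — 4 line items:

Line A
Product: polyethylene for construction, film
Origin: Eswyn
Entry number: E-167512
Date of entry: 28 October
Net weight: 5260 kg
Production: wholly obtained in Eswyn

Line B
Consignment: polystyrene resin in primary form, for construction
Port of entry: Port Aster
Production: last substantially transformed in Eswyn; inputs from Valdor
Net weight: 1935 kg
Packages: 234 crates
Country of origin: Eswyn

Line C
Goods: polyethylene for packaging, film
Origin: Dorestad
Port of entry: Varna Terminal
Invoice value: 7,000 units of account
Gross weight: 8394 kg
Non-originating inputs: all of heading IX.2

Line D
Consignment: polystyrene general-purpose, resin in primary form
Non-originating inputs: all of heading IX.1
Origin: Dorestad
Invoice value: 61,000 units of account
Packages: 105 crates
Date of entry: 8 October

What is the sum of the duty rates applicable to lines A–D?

Line A: polyethylene → IX.1; film → IX.1.4; for construction → IX.1.4.2. Scheduled 2%. quota on IX.1.4.2 open → in-quota 1%; Eswyn agreement on IX.1.4.3: IX.1.4.2 not covered; anti-dumping (Eswyn, IX.1): +38%; total 1% + 38% = 39%. → 39%.
Line B: polystyrene → IX.2; resin in primary form → IX.2.1; for construction → IX.2.1.1. Scheduled 24%. Eswyn agreement on IX.1.4.3: IX.2.1.1 not covered. → 24%.
Line C: polyethylene → IX.1; film → IX.1.4; for packaging → IX.1.4.3. Scheduled 30%. Dorestad agreement on IX.2: IX.1.4.3 not covered. → 30%.
Line D: polystyrene → IX.2; resin in primary form → IX.2.1; general-purpose → IX.2.1.3. Scheduled 24%. Dorestad agreement on IX.2: CTH met → 17% available; preferential 17%; anti-dumping (Dorestad, IX.2.1): +31%; total 17% + 31% = 48%. → 48%.
Sum: 39% + 24% + 30% + 48% = 141%.

141%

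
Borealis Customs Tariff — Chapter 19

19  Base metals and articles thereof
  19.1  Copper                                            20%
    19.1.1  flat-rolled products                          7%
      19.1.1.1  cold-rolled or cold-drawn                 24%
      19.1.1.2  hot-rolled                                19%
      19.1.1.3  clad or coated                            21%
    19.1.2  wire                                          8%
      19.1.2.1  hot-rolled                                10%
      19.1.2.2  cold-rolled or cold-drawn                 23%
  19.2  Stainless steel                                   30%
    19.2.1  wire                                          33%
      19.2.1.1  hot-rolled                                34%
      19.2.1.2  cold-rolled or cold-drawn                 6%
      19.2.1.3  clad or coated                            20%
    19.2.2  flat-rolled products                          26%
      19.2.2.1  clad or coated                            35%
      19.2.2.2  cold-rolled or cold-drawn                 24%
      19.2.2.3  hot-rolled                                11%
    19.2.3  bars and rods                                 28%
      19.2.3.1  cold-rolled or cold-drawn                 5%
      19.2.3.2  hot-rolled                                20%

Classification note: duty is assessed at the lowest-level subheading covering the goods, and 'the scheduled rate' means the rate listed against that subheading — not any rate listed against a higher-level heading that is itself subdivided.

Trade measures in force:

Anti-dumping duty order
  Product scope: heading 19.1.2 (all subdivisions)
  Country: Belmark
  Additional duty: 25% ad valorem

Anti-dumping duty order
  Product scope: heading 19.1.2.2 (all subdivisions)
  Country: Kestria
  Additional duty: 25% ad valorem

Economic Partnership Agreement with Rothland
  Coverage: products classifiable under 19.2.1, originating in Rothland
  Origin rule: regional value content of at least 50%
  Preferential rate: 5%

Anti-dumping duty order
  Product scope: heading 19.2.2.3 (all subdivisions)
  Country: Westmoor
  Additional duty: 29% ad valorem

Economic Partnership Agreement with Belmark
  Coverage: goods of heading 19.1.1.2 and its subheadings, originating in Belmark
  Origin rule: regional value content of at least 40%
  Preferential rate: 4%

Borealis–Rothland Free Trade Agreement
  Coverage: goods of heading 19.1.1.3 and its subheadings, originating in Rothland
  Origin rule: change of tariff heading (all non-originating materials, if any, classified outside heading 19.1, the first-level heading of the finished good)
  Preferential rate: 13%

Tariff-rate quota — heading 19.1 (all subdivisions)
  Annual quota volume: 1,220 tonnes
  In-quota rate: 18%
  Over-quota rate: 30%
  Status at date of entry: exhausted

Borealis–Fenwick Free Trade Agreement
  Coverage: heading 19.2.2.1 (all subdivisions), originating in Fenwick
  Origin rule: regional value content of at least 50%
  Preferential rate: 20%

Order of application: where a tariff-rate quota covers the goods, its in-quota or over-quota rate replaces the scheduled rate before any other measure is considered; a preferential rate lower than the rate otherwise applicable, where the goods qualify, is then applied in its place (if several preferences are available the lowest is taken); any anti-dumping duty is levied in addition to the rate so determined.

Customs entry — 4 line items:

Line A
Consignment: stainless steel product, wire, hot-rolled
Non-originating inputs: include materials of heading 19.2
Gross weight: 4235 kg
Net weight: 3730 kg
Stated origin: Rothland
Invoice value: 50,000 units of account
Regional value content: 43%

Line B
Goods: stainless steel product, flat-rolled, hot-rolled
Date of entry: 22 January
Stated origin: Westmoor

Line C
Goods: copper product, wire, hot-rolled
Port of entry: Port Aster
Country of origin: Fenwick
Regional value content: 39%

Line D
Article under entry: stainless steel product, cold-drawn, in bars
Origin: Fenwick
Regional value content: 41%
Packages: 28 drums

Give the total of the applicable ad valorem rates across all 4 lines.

109%

Line A: stainless steel → 19.2; wire → 19.2.1; hot-rolled → 19.2.1.1. Scheduled 34%. Rothland agreement on 19.2.1: RVC < 50%; Rothland agreement on 19.1.1.3: 19.2.1.1 not covered. → 34%.
Line B: stainless steel → 19.2; flat-rolled → 19.2.2; hot-rolled → 19.2.2.3. Scheduled 11%. anti-dumping (Westmoor, 19.2.2.3): +29%; total 11% + 29% = 40%. → 40%.
Line C: copper → 19.1; wire → 19.1.2; hot-rolled → 19.1.2.1. Scheduled 10%. quota on 19.1 exhausted → over-quota 30%; Fenwick agreement on 19.2.2.1: 19.1.2.1 not covered. → 30%.
Line D: stainless steel → 19.2; in bars → 19.2.3; cold-drawn → 19.2.3.1. Scheduled 5%. Fenwick agreement on 19.2.2.1: 19.2.3.1 not covered. → 5%.
Sum: 34% + 40% + 30% + 5% = 109%.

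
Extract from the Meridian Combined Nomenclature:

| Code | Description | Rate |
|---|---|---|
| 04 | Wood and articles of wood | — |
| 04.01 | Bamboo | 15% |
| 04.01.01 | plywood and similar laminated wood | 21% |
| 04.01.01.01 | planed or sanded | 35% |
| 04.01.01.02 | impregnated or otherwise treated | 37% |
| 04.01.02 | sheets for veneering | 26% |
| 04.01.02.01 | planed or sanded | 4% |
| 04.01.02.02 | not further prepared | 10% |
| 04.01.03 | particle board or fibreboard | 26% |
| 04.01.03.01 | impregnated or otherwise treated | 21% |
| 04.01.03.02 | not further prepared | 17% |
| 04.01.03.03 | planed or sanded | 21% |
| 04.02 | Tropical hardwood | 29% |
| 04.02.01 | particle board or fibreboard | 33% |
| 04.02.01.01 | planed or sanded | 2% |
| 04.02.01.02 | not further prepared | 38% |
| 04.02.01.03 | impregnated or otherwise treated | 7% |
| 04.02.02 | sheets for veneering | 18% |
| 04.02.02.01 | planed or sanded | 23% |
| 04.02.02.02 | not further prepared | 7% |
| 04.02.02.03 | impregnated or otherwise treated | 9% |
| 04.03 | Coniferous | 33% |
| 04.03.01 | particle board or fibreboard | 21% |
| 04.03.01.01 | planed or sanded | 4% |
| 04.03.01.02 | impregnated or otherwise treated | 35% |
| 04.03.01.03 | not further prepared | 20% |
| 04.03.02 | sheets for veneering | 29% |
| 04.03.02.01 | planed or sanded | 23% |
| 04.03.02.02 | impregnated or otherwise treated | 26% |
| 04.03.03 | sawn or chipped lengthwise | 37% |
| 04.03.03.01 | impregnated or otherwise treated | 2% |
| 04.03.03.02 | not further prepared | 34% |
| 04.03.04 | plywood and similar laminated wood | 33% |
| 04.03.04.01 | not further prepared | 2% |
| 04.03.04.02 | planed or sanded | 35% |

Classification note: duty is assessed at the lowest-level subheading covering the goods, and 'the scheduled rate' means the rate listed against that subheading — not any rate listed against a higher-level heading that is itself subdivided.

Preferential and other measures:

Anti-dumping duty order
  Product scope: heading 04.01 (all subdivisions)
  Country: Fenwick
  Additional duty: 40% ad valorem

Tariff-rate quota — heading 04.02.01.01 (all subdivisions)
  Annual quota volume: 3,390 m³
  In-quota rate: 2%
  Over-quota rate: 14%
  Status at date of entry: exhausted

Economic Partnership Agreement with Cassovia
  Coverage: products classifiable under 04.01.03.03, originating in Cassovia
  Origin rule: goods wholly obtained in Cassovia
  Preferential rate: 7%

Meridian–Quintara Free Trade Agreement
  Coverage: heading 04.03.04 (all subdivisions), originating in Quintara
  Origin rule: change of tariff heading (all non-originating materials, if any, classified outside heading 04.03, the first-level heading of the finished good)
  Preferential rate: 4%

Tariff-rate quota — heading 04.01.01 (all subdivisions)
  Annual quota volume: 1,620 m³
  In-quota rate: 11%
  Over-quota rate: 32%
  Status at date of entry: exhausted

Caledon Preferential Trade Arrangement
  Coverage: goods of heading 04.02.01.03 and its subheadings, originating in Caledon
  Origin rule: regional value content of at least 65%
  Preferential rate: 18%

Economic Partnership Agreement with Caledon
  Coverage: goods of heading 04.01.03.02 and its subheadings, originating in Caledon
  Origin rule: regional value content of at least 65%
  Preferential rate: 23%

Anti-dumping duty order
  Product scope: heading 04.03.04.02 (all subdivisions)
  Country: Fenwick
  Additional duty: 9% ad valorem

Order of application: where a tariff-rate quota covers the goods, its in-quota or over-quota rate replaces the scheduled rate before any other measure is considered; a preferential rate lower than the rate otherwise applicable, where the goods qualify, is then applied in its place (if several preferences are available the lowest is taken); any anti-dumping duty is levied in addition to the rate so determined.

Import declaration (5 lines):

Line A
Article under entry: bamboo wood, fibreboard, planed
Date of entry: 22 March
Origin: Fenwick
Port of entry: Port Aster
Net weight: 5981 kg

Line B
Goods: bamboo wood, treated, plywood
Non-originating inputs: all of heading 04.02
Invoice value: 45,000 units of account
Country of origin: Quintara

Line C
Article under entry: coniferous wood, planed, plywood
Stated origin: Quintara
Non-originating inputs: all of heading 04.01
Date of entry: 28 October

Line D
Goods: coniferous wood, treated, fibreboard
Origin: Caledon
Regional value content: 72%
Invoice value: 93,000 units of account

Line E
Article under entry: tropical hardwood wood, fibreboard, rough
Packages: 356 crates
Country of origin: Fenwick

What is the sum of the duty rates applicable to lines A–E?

170%

Line A: bamboo → 04.01; fibreboard → 04.01.03; planed → 04.01.03.03. Scheduled 21%. anti-dumping (Fenwick, 04.01): +40%; total 21% + 40% = 61%. → 61%.
Line B: bamboo → 04.01; plywood → 04.01.01; treated → 04.01.01.02. Scheduled 37%. quota on 04.01.01 exhausted → over-quota 32%; Quintara agreement on 04.03.04: 04.01.01.02 not covered. → 32%.
Line C: coniferous → 04.03; plywood → 04.03.04; planed → 04.03.04.02. Scheduled 35%. Quintara agreement on 04.03.04: CTH met → 4% available; preferential 4%. → 4%.
Line D: coniferous → 04.03; fibreboard → 04.03.01; treated → 04.03.01.02. Scheduled 35%. Caledon agreement on 04.02.01.03: 04.03.01.02 not covered; Caledon agreement on 04.01.03.02: 04.03.01.02 not covered. → 35%.
Line E: tropical hardwood → 04.02; fibreboard → 04.02.01; rough → 04.02.01.02. Scheduled 38%. No special measure applies. → 38%.
Sum: 61% + 32% + 4% + 35% + 38% = 170%.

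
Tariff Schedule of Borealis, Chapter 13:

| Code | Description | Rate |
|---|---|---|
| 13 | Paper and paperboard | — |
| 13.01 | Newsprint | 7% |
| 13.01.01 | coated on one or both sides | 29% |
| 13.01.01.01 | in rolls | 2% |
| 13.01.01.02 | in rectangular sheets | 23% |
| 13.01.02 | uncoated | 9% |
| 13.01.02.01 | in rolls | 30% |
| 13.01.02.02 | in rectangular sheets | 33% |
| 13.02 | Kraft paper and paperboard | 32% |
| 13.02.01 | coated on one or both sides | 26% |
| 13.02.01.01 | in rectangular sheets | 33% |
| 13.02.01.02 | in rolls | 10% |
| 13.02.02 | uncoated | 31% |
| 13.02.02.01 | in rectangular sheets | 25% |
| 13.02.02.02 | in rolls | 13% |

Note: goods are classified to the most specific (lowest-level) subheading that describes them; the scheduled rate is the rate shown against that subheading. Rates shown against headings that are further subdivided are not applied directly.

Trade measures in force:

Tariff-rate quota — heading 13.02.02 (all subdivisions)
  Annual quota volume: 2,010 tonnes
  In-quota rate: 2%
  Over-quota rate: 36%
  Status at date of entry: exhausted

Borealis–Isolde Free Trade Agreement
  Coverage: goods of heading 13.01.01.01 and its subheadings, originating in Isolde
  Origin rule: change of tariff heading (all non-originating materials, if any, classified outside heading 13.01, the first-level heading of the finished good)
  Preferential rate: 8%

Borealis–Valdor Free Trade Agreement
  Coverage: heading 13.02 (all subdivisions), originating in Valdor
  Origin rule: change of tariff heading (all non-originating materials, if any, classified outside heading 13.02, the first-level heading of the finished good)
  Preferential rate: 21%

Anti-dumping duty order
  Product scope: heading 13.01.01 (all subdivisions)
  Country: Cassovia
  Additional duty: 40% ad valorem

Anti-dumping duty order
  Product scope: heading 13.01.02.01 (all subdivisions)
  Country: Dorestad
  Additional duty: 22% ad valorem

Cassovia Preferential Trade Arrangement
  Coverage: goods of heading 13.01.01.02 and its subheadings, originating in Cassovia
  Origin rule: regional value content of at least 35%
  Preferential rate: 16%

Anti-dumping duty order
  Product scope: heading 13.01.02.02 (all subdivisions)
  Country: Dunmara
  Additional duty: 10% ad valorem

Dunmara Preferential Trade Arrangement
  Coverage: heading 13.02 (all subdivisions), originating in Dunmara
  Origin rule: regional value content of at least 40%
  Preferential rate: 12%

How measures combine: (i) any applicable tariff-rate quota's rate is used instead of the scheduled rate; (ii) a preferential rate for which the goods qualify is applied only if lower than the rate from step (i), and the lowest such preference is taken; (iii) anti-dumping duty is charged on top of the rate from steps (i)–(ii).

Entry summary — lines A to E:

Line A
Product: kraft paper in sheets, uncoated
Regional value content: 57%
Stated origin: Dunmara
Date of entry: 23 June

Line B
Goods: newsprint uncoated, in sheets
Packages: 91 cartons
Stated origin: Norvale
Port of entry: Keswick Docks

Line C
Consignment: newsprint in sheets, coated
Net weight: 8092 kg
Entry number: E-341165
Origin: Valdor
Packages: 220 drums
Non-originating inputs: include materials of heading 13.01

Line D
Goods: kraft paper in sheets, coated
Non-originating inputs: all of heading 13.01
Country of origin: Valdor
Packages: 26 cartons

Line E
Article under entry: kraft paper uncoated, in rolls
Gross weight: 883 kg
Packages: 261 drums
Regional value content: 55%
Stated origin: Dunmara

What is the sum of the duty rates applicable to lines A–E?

Line A: kraft paper → 13.02; uncoated → 13.02.02; in sheets → 13.02.02.01. Scheduled 25%. quota on 13.02.02 exhausted → over-quota 36%; Dunmara agreement on 13.02: RVC ≥ 40% → 12% available; preferential 12%. → 12%.
Line B: newsprint → 13.01; uncoated → 13.01.02; in sheets → 13.01.02.02. Scheduled 33%. No special measure applies. → 33%.
Line C: newsprint → 13.01; coated → 13.01.01; in sheets → 13.01.01.02. Scheduled 23%. Valdor agreement on 13.02: 13.01.01.02 not covered. → 23%.
Line D: kraft paper → 13.02; coated → 13.02.01; in sheets → 13.02.01.01. Scheduled 33%. Valdor agreement on 13.02: CTH met → 21% available; preferential 21%. → 21%.
Line E: kraft paper → 13.02; uncoated → 13.02.02; in rolls → 13.02.02.02. Scheduled 13%. quota on 13.02.02 exhausted → over-quota 36%; Dunmara agreement on 13.02: RVC ≥ 40% → 12% available; preferential 12%. → 12%.
Sum: 12% + 33% + 23% + 21% + 12% = 101%.

101%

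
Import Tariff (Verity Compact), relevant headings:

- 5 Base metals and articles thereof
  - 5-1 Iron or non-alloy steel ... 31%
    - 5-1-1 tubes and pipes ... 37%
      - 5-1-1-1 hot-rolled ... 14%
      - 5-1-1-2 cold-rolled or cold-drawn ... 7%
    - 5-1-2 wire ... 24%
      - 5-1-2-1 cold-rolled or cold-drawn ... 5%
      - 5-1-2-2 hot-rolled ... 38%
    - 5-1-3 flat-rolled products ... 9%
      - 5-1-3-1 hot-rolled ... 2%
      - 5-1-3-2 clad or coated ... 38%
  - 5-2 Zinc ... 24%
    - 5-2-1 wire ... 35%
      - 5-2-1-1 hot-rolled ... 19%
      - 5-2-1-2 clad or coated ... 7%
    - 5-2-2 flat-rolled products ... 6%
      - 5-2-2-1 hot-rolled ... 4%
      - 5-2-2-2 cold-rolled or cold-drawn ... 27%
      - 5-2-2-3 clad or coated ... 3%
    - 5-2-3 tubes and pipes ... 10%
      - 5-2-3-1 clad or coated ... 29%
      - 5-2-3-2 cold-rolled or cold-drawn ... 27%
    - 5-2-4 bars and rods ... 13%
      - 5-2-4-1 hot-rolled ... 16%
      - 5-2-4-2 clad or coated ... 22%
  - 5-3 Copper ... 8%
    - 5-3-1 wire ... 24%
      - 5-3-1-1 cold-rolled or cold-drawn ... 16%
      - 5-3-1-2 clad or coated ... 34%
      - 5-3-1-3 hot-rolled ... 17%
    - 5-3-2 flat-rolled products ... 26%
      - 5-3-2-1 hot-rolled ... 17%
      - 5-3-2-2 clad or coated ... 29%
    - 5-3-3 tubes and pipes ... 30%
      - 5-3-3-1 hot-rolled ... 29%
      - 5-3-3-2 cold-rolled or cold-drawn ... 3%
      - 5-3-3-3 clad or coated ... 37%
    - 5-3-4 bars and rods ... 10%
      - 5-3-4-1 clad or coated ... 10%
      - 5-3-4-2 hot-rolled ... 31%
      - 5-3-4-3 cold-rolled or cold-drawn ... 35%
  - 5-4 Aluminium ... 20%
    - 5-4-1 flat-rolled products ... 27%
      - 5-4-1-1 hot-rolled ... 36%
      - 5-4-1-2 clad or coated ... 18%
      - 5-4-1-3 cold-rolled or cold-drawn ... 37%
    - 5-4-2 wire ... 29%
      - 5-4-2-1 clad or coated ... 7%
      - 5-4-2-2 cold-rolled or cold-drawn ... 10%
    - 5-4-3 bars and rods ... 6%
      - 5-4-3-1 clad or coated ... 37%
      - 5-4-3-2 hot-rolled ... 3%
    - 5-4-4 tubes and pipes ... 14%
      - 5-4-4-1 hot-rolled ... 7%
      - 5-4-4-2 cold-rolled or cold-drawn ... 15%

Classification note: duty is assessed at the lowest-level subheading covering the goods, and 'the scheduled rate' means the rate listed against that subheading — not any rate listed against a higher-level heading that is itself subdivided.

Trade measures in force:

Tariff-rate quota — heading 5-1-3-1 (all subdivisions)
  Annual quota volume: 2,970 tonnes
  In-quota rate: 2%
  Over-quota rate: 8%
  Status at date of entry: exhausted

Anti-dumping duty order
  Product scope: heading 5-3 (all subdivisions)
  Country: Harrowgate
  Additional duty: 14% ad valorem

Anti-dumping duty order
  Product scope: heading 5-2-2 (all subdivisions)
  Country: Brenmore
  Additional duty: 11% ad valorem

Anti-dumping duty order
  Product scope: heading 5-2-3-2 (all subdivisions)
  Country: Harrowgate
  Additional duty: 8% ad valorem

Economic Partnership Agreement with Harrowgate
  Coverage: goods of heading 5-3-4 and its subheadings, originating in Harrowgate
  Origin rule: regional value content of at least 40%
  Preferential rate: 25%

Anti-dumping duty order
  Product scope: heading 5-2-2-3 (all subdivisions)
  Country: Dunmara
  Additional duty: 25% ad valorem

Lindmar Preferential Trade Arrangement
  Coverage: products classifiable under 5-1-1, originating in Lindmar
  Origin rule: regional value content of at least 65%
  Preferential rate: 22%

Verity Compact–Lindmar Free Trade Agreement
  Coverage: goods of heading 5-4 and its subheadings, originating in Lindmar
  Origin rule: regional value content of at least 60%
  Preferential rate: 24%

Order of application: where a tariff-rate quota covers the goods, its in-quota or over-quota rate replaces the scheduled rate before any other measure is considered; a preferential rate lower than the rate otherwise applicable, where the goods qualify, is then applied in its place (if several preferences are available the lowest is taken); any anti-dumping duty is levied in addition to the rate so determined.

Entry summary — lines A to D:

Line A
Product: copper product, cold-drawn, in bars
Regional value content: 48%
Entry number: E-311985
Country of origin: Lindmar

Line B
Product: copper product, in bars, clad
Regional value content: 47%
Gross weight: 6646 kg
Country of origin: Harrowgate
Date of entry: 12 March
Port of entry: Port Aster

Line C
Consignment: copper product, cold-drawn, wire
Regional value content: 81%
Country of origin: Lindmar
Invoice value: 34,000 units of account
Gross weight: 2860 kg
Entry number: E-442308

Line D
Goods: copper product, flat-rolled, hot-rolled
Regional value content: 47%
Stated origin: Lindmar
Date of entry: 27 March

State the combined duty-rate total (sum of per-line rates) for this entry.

Line A: copper → 5-3; in bars → 5-3-4; cold-drawn → 5-3-4-3. Scheduled 35%. Lindmar agreement on 5-1-1: 5-3-4-3 not covered; Lindmar agreement on 5-4: 5-3-4-3 not covered. → 35%.
Line B: copper → 5-3; in bars → 5-3-4; clad → 5-3-4-1. Scheduled 10%. Harrowgate agreement on 5-3-4: RVC ≥ 40% → 25% available; preference 25% not lower than 10% → no reduction; anti-dumping (Harrowgate, 5-3): +14%; total 10% + 14% = 24%. → 24%.
Line C: copper → 5-3; wire → 5-3-1; cold-drawn → 5-3-1-1. Scheduled 16%. Lindmar agreement on 5-1-1: 5-3-1-1 not covered; Lindmar agreement on 5-4: 5-3-1-1 not covered. → 16%.
Line D: copper → 5-3; flat-rolled → 5-3-2; hot-rolled → 5-3-2-1. Scheduled 17%. Lindmar agreement on 5-1-1: 5-3-2-1 not covered; Lindmar agreement on 5-4: 5-3-2-1 not covered. → 17%.
Sum: 35% + 24% + 16% + 17% = 92%.

92%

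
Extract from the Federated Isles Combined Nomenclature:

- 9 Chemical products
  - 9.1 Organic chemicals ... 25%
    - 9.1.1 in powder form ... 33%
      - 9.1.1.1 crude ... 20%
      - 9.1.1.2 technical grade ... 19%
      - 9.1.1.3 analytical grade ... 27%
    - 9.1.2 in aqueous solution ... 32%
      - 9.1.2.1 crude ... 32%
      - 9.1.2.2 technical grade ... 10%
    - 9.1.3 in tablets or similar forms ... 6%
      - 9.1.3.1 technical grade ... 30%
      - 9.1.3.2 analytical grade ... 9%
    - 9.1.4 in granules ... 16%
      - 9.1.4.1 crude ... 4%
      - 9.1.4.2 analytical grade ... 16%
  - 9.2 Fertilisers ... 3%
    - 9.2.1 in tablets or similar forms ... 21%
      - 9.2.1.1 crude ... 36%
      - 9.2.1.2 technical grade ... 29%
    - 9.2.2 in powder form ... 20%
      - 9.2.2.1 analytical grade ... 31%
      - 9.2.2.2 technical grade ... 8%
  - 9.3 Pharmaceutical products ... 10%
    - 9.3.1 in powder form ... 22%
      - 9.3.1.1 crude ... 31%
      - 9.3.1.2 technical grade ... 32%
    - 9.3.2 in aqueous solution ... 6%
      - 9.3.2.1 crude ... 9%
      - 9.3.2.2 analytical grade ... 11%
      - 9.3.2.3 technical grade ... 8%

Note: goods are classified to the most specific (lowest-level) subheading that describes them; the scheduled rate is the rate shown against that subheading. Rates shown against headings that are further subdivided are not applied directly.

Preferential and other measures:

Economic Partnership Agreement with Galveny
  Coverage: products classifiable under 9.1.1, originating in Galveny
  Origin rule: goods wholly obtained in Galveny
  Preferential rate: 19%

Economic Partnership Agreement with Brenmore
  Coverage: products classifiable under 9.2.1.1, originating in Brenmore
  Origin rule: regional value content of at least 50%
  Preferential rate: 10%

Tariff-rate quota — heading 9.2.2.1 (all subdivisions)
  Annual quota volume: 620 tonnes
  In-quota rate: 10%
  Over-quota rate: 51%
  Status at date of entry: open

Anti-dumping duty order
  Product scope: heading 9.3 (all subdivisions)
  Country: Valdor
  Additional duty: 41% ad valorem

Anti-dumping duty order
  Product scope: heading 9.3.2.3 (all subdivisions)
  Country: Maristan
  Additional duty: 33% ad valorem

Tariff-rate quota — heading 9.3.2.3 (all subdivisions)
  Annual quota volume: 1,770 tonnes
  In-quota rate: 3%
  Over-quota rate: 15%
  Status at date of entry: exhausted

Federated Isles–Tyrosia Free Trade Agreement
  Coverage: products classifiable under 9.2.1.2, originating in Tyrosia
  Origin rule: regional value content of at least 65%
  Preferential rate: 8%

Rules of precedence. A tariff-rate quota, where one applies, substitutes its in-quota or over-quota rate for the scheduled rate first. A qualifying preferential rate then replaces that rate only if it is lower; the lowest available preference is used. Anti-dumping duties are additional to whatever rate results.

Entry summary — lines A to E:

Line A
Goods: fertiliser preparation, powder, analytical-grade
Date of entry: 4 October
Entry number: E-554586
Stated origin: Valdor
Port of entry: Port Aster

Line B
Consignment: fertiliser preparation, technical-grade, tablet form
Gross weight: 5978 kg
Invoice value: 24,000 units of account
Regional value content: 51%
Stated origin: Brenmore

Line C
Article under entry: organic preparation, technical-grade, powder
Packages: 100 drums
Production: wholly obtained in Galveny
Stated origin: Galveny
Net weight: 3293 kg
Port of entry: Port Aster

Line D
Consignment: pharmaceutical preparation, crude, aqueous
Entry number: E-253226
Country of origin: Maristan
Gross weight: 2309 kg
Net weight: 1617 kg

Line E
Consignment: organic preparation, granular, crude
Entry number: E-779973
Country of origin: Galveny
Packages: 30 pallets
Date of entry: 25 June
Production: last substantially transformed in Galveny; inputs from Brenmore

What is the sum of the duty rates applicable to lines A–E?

Line A: fertiliser → 9.2; powder → 9.2.2; analytical-grade → 9.2.2.1. Scheduled 31%. quota on 9.2.2.1 open → in-quota 10%. → 10%.
Line B: fertiliser → 9.2; tablet form → 9.2.1; technical-grade → 9.2.1.2. Scheduled 29%. Brenmore agreement on 9.2.1.1: 9.2.1.2 not covered. → 29%.
Line C: organic → 9.1; powder → 9.1.1; technical-grade → 9.1.1.2. Scheduled 19%. Galveny agreement on 9.1.1: wholly obtained → 19% available; preference 19% not lower than 19% → no reduction. → 19%.
Line D: pharmaceutical → 9.3; aqueous → 9.3.2; crude → 9.3.2.1. Scheduled 9%. No special measure applies. → 9%.
Line E: organic → 9.1; granular → 9.1.4; crude → 9.1.4.1. Scheduled 4%. Galveny agreement on 9.1.1: 9.1.4.1 not covered. → 4%.
Sum: 10% + 29% + 19% + 9% + 4% = 71%.

71%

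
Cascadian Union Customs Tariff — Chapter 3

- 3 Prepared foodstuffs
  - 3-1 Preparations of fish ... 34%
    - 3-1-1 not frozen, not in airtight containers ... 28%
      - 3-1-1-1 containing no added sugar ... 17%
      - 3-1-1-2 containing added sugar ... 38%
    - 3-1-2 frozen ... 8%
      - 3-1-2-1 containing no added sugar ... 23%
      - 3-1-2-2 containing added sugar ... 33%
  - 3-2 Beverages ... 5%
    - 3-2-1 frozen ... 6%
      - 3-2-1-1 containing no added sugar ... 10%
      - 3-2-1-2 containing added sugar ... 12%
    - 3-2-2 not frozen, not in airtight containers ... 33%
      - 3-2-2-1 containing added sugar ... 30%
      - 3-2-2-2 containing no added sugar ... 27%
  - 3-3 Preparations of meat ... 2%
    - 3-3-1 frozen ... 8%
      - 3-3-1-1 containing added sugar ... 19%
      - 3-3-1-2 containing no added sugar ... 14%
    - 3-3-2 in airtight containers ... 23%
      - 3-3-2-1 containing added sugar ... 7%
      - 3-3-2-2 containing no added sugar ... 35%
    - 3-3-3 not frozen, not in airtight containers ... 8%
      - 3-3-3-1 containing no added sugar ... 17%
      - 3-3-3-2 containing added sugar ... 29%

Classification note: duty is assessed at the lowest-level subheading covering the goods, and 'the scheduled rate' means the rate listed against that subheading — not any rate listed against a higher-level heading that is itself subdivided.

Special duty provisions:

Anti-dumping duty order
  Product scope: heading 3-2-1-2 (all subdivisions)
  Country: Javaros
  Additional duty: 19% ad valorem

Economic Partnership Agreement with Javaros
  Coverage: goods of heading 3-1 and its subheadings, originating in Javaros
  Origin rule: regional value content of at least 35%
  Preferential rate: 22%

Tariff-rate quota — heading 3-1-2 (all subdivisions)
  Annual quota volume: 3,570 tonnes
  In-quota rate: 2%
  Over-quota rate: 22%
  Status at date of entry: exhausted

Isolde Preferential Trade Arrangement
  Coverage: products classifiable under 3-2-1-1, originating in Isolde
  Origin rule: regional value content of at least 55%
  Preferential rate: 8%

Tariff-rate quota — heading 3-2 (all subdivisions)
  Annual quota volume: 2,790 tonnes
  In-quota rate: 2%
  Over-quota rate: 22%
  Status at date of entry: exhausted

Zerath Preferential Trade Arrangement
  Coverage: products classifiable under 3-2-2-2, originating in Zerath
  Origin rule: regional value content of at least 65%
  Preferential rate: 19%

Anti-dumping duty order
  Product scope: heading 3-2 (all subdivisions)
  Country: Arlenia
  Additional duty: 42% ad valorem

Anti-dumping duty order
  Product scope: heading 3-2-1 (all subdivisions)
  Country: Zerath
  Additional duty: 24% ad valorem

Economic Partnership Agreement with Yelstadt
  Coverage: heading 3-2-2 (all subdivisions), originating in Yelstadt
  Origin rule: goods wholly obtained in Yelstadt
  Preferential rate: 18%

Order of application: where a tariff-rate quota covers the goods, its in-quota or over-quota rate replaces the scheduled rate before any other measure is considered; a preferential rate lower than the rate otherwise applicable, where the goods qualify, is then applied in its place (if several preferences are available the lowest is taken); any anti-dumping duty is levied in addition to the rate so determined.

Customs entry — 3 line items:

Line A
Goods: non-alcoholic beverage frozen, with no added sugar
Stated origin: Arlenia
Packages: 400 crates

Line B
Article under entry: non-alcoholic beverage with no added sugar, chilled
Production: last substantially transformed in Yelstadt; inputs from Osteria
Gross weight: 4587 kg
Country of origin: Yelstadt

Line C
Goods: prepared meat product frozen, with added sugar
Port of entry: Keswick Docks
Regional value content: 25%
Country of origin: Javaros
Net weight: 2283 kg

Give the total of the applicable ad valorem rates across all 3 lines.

105%

Line A: non-alcoholic beverage → 3-2; frozen → 3-2-1; with no added sugar → 3-2-1-1. Scheduled 10%. quota on 3-2 exhausted → over-quota 22%; anti-dumping (Arlenia, 3-2): +42%; total 22% + 42% = 64%. → 64%.
Line B: non-alcoholic beverage → 3-2; chilled → 3-2-2; with no added sugar → 3-2-2-2. Scheduled 27%. quota on 3-2 exhausted → over-quota 22%; Yelstadt agreement on 3-2-2: not wholly obtained. → 22%.
Line C: prepared meat product → 3-3; frozen → 3-3-1; with added sugar → 3-3-1-1. Scheduled 19%. Javaros agreement on 3-1: 3-3-1-1 not covered. → 19%.
Sum: 64% + 22% + 19% = 105%.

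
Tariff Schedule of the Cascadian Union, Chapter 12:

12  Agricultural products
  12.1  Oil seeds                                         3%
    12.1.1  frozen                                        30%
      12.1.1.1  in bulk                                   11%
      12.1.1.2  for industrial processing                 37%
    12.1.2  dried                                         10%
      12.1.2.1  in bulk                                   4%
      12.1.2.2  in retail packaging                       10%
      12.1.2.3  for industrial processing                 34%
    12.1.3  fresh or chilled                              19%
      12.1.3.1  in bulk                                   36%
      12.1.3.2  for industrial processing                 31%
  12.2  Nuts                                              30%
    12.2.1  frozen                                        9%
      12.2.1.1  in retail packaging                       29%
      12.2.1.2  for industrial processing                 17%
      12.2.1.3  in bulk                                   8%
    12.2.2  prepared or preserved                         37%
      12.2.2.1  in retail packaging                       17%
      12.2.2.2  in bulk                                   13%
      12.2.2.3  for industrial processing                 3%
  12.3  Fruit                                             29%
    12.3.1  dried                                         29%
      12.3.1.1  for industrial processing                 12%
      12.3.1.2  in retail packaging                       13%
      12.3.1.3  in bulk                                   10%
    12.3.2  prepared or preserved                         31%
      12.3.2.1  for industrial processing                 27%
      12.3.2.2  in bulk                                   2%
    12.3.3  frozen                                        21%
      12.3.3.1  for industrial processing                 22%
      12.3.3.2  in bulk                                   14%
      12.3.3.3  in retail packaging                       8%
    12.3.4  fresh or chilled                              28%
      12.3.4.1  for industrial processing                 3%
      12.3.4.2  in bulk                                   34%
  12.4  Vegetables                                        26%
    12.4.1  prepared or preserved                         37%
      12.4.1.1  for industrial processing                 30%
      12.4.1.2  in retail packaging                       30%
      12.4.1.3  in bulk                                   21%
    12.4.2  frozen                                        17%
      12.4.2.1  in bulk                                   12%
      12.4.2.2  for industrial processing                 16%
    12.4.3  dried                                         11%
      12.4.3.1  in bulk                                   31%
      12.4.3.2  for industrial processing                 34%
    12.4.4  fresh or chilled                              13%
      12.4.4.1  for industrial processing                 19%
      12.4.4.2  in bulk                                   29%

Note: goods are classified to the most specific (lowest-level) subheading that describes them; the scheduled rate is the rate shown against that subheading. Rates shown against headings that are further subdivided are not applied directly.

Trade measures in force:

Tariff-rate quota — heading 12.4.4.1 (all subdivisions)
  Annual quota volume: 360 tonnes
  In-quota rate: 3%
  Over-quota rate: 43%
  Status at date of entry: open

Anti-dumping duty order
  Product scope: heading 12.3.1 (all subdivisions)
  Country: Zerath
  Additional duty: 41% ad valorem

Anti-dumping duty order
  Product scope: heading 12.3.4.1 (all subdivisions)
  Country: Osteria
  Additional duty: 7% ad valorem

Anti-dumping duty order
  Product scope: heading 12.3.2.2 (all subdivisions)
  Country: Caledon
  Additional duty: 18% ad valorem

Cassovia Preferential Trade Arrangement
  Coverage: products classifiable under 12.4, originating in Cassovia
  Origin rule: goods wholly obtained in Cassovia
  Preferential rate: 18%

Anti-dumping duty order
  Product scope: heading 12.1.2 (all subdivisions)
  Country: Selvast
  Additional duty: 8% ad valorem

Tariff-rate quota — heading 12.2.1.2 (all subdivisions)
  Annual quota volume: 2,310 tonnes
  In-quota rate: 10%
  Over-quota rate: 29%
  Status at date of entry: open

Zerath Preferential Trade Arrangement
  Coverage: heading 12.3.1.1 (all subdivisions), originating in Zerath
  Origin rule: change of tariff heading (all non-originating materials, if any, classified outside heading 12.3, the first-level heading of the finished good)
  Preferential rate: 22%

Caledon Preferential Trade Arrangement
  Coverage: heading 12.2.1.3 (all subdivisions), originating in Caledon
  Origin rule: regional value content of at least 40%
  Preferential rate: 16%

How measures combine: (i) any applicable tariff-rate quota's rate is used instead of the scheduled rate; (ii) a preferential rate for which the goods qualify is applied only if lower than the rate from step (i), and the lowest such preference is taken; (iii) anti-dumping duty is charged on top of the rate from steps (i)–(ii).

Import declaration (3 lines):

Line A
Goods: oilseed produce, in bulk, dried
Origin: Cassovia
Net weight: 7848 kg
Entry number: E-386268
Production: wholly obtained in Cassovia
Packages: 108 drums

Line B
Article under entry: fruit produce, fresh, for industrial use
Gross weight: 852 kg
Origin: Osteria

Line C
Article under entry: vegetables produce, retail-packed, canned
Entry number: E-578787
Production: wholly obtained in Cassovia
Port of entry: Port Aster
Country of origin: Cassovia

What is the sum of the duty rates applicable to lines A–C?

Line A: oilseed → 12.1; dried → 12.1.2; in bulk → 12.1.2.1. Scheduled 4%. Cassovia agreement on 12.4: 12.1.2.1 not covered. → 4%.
Line B: fruit → 12.3; fresh → 12.3.4; for industrial use → 12.3.4.1. Scheduled 3%. anti-dumping (Osteria, 12.3.4.1): +7%; total 3% + 7% = 10%. → 10%.
Line C: vegetables → 12.4; canned → 12.4.1; retail-packed → 12.4.1.2. Scheduled 30%. Cassovia agreement on 12.4: wholly obtained → 18% available; preferential 18%. → 18%.
Sum: 4% + 10% + 18% = 32%.

32%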